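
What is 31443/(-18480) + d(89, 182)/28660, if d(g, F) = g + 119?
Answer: -14955209/8827280 ≈ -1.6942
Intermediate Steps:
d(g, F) = 119 + g
31443/(-18480) + d(89, 182)/28660 = 31443/(-18480) + (119 + 89)/28660 = 31443*(-1/18480) + 208*(1/28660) = -10481/6160 + 52/7165 = -14955209/8827280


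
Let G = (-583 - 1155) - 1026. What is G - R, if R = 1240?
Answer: -4004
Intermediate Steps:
G = -2764 (G = -1738 - 1026 = -2764)
G - R = -2764 - 1*1240 = -2764 - 1240 = -4004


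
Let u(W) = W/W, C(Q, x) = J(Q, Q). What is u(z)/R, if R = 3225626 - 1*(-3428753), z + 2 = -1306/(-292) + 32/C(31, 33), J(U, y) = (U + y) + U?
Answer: 1/6654379 ≈ 1.5028e-7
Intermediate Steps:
J(U, y) = y + 2*U
C(Q, x) = 3*Q (C(Q, x) = Q + 2*Q = 3*Q)
z = 38245/13578 (z = -2 + (-1306/(-292) + 32/((3*31))) = -2 + (-1306*(-1/292) + 32/93) = -2 + (653/146 + 32*(1/93)) = -2 + (653/146 + 32/93) = -2 + 65401/13578 = 38245/13578 ≈ 2.8167)
u(W) = 1
R = 6654379 (R = 3225626 + 3428753 = 6654379)
u(z)/R = 1/6654379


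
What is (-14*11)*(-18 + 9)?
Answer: 1386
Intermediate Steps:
(-14*11)*(-18 + 9) = -154*(-9) = 1386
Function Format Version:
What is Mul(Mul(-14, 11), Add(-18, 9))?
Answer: 1386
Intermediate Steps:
Mul(Mul(-14, 11), Add(-18, 9)) = Mul(-154, -9) = 1386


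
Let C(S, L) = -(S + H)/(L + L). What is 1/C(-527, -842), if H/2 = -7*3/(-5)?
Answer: -8420/2593 ≈ -3.2472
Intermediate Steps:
H = 42/5 (H = 2*(-7*3/(-5)) = 2*(-21*(-⅕)) = 2*(21/5) = 42/5 ≈ 8.4000)
C(S, L) = -(42/5 + S)/(2*L) (C(S, L) = -(S + 42/5)/(L + L) = -(42/5 + S)/(2*L))
1/C(-527, -842) = 1/((⅒)*(-42 - 5*(-527))/(-842)) = 1/((⅒)*(-1/842)*(-42 + 2635)) = 1/((⅒)*(-1/842)*2593) = 1/(-2593/8420) = -8420/2593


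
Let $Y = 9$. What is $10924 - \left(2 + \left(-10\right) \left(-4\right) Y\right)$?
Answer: $10562$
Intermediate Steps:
$10924 - \left(2 + \left(-10\right) \left(-4\right) Y\right) = 10924 - \left(2 + \left(-10\right) \left(-4\right) 9\right) = 10924 - \left(2 + 40 \cdot 9\right) = 10924 - \left(2 + 360\right) = 10924 - 362 = 10562$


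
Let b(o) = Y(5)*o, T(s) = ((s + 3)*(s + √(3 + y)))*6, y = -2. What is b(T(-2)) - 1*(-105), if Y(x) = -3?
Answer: 123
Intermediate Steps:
T(s) = 6*(1 + s)*(3 + s) (T(s) = ((s + 3)*(s + √(3 - 2)))*6 = ((3 + s)*(s + √1))*6 = ((3 + s)*(s + 1))*6 = ((3 + s)*(1 + s))*6 = ((1 + s)*(3 + s))*6 = 6*(1 + s)*(3 + s))
b(o) = -3*o
b(T(-2)) - 1*(-105) = -3*(18 + 6*(-2)² + 24*(-2)) - 1*(-105) = -3*(18 + 6*4 - 48) + 105 = -3*(18 + 24 - 48) + 105 = -3*(-6) + 105 = 18 + 105 = 123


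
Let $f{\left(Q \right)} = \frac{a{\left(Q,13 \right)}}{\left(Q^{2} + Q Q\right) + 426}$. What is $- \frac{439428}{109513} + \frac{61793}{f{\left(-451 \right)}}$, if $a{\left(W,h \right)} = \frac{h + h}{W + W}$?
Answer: $- \frac{1242851182399121416}{1423669} \approx -8.7299 \cdot 10^{11}$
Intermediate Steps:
$a{\left(W,h \right)} = \frac{h}{W}$ ($a{\left(W,h \right)} = \frac{2 h}{2 W} = 2 h \frac{1}{2 W} = \frac{h}{W}$)
$f{\left(Q \right)} = \frac{13}{Q \left(426 + 2 Q^{2}\right)}$ ($f{\left(Q \right)} = \frac{13 \frac{1}{Q}}{\left(Q^{2} + Q Q\right) + 426} = \frac{13 \frac{1}{Q}}{\left(Q^{2} + Q^{2}\right) + 426} = \frac{13 \frac{1}{Q}}{2 Q^{2} + 426} = \frac{13 \frac{1}{Q}}{426 + 2 Q^{2}} = \frac{13}{Q \left(426 + 2 Q^{2}\right)}$)
$- \frac{439428}{109513} + \frac{61793}{f{\left(-451 \right)}} = - \frac{439428}{109513} + \frac{61793}{\frac{13}{2} \frac{1}{-451} \frac{1}{213 + \left(-451\right)^{2}}} = \left(-439428\right) \frac{1}{109513} + \frac{61793}{\frac{13}{2} \left(- \frac{1}{451}\right) \frac{1}{213 + 203401}} = - \frac{439428}{109513} + \frac{61793}{\frac{13}{2} \left(- \frac{1}{451}\right) \frac{1}{203614}} = - \frac{439428}{109513} + \frac{61793}{- \frac{13}{183659828}} = - \frac{439428}{109513} + 61793 \left(- \frac{183659828}{13}\right) = - \frac{439428}{109513} - \frac{11348891751604}{13} = - \frac{1242851182399121416}{1423669}$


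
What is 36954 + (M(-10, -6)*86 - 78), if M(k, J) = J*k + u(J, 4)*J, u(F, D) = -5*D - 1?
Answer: 52872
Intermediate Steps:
u(F, D) = -1 - 5*D
M(k, J) = -21*J + J*k (M(k, J) = J*k + (-1 - 5*4)*J = J*k + (-1 - 20)*J = J*k - 21*J = -21*J + J*k)
36954 + (M(-10, -6)*86 - 78) = 36954 + (-6*(-21 - 10)*86 - 78) = 36954 + (-6*(-31)*86 - 78) = 36954 + (186*86 - 78) = 36954 + (15996 - 78) = 36954 + 15918 = 52872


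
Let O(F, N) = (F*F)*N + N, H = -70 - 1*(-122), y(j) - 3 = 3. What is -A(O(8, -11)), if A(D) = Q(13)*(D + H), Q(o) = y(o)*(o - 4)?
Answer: 35802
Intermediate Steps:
y(j) = 6 (y(j) = 3 + 3 = 6)
H = 52 (H = -70 + 122 = 52)
O(F, N) = N + N*F² (O(F, N) = F²*N + N = N*F² + N = N + N*F²)
Q(o) = -24 + 6*o (Q(o) = 6*(o - 4) = 6*(-4 + o) = -24 + 6*o)
A(D) = 2808 + 54*D (A(D) = (-24 + 6*13)*(D + 52) = (-24 + 78)*(52 + D) = 54*(52 + D) = 2808 + 54*D)
-A(O(8, -11)) = -(2808 + 54*(-11*(1 + 8²))) = -(2808 + 54*(-11*(1 + 64))) = -(2808 + 54*(-11*65)) = -(2808 + 54*(-715)) = -(2808 - 38610) = -1*(-35802) = 35802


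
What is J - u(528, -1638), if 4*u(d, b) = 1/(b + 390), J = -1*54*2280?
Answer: -614615039/4992 ≈ -1.2312e+5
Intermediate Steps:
J = -123120 (J = -54*2280 = -123120)
u(d, b) = 1/(4*(390 + b)) (u(d, b) = 1/(4*(b + 390)) = 1/(4*(390 + b)))
J - u(528, -1638) = -123120 - 1/(4*(390 - 1638)) = -123120 - 1/(4*(-1248)) = -123120 - (-1)/(4*1248) = -123120 - 1*(-1/4992) = -123120 + 1/4992 = -614615039/4992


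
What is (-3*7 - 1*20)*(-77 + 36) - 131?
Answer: 1550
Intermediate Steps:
(-3*7 - 1*20)*(-77 + 36) - 131 = (-21 - 20)*(-41) - 131 = -41*(-41) - 131 = 1681 - 131 = 1550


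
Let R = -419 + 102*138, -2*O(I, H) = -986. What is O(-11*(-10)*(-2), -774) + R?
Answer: 14150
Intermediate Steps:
O(I, H) = 493 (O(I, H) = -½*(-986) = 493)
R = 13657 (R = -419 + 14076 = 13657)
O(-11*(-10)*(-2), -774) + R = 493 + 13657 = 14150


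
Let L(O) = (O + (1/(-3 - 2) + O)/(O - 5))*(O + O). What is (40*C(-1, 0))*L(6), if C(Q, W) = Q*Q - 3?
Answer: -11328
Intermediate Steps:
C(Q, W) = -3 + Q² (C(Q, W) = Q² - 3 = -3 + Q²)
L(O) = 2*O*(O + (-⅕ + O)/(-5 + O)) (L(O) = (O + (1/(-5) + O)/(-5 + O))*(2*O) = (O + (-⅕ + O)/(-5 + O))*(2*O) = 2*O*(O + (-⅕ + O)/(-5 + O)))
(40*C(-1, 0))*L(6) = (40*(-3 + (-1)²))*((⅖)*6*(-1 - 20*6 + 5*6²)/(-5 + 6)) = (40*(-3 + 1))*((⅖)*6*(-1 - 120 + 5*36)/1) = (40*(-2))*((⅖)*6*1*(-1 - 120 + 180)) = -32*6*59 = -80*708/5 = -11328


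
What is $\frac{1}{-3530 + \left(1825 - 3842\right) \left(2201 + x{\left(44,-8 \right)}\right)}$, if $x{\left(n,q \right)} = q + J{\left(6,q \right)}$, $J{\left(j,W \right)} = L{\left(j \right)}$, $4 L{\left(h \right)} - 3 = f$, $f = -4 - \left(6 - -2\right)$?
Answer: $- \frac{4}{17689091} \approx -2.2613 \cdot 10^{-7}$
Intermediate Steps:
$f = -12$ ($f = -4 - \left(6 + 2\right) = -4 - 8 = -12$)
$L{\left(h \right)} = - \frac{9}{4}$ ($L{\left(h \right)} = \frac{3}{4} + \frac{1}{4} \left(-12\right) = \frac{3}{4} - 3 = - \frac{9}{4}$)
$J{\left(j,W \right)} = - \frac{9}{4}$
$x{\left(n,q \right)} = - \frac{9}{4} + q$ ($x{\left(n,q \right)} = q - \frac{9}{4} = - \frac{9}{4} + q$)
$\frac{1}{-3530 + \left(1825 - 3842\right) \left(2201 + x{\left(44,-8 \right)}\right)} = \frac{1}{-3530 + \left(1825 - 3842\right) \left(2201 - \frac{41}{4}\right)} = \frac{1}{-3530 - 2017 \left(2201 - \frac{41}{4}\right)} = \frac{1}{-3530 - \frac{17674971}{4}} = \frac{1}{- \frac{17689091}{4}} = - \frac{4}{17689091}$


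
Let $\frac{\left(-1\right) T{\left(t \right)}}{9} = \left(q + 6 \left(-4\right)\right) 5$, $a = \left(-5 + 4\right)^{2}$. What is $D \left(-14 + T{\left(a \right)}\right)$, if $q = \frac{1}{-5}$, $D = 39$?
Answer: $41925$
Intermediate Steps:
$q = - \frac{1}{5} \approx -0.2$
$a = 1$ ($a = \left(-1\right)^{2} = 1$)
$T{\left(t \right)} = 1089$ ($T{\left(t \right)} = - 9 \left(- \frac{1}{5} + 6 \left(-4\right)\right) 5 = - 9 \left(- \frac{1}{5} - 24\right) 5 = - 9 \left(\left(- \frac{121}{5}\right) 5\right) = \left(-9\right) \left(-121\right) = 1089$)
$D \left(-14 + T{\left(a \right)}\right) = 39 \left(-14 + 1089\right) = 39 \cdot 1075 = 41925$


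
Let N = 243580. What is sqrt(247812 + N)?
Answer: 8*sqrt(7678) ≈ 700.99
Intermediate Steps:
sqrt(247812 + N) = sqrt(247812 + 243580) = sqrt(491392) = 8*sqrt(7678)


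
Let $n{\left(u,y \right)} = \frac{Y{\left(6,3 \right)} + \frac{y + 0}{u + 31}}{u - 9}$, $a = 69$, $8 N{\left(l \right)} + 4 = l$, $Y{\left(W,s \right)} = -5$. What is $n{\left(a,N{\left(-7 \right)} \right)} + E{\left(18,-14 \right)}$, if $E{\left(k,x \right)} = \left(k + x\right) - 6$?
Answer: $- \frac{33337}{16000} \approx -2.0836$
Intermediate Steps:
$N{\left(l \right)} = - \frac{1}{2} + \frac{l}{8}$
$E{\left(k,x \right)} = -6 + k + x$
$n{\left(u,y \right)} = \frac{-5 + \frac{y}{31 + u}}{-9 + u}$ ($n{\left(u,y \right)} = \frac{-5 + \frac{y + 0}{u + 31}}{u - 9} = \frac{-5 + \frac{y}{31 + u}}{-9 + u}$)
$n{\left(a,N{\left(-7 \right)} \right)} + E{\left(18,-14 \right)} = \frac{-155 + \left(- \frac{1}{2} + \frac{1}{8} \left(-7\right)\right) - 345}{-279 + 69^{2} + 22 \cdot 69} - 2 = \frac{-155 - \frac{11}{8} - 345}{-279 + 4761 + 1518} - 2 = \frac{-155 - \frac{11}{8} - 345}{6000} - 2 = \frac{1}{6000} \left(- \frac{4011}{8}\right) - 2 = - \frac{1337}{16000} - 2 = - \frac{33337}{16000}$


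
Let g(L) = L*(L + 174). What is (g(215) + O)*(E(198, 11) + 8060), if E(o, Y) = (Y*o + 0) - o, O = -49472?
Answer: 342996520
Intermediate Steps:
g(L) = L*(174 + L)
E(o, Y) = -o + Y*o (E(o, Y) = Y*o - o = -o + Y*o)
(g(215) + O)*(E(198, 11) + 8060) = (215*(174 + 215) - 49472)*(198*(-1 + 11) + 8060) = (215*389 - 49472)*(198*10 + 8060) = (83635 - 49472)*(1980 + 8060) = 34163*10040 = 342996520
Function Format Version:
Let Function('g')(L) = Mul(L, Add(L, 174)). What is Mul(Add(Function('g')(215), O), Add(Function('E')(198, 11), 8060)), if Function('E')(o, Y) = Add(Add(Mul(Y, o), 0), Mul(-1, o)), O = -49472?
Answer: 342996520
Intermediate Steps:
Function('g')(L) = Mul(L, Add(174, L))
Function('E')(o, Y) = Add(Mul(-1, o), Mul(Y, o)) (Function('E')(o, Y) = Add(Mul(Y, o), Mul(-1, o)) = Add(Mul(-1, o), Mul(Y, o)))
Mul(Add(Function('g')(215), O), Add(Function('E')(198, 11), 8060)) = Mul(Add(Mul(215, Add(174, 215)), -49472), Add(Mul(198, Add(-1, 11)), 8060)) = Mul(Add(Mul(215, 389), -49472), Add(Mul(198, 10), 8060)) = Mul(Add(83635, -49472), Add(1980, 8060)) = Mul(34163, 10040) = 342996520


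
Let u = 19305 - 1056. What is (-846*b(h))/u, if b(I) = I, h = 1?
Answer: -282/6083 ≈ -0.046359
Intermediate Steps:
u = 18249
(-846*b(h))/u = -846*1/18249 = -282/6083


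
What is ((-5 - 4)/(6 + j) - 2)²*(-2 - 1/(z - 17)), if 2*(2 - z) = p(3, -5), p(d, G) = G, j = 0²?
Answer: -588/25 ≈ -23.520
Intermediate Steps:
j = 0
z = 9/2 (z = 2 - ½*(-5) = 2 + 5/2 = 9/2 ≈ 4.5000)
((-5 - 4)/(6 + j) - 2)²*(-2 - 1/(z - 17)) = ((-5 - 4)/(6 + 0) - 2)²*(-2 - 1/(9/2 - 17)) = (-9/6 - 2)²*(-2 - 1/(-25/2)) = (-9*⅙ - 2)²*(-2 - 1*(-2/25)) = (-3/2 - 2)²*(-2 + 2/25) = (-7/2)²*(-48/25) = (49/4)*(-48/25) = -588/25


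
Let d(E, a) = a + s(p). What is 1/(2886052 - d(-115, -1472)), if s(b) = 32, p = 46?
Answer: 1/2887492 ≈ 3.4632e-7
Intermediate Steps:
d(E, a) = 32 + a (d(E, a) = a + 32 = 32 + a)
1/(2886052 - d(-115, -1472)) = 1/(2886052 - (32 - 1472)) = 1/(2886052 - 1*(-1440)) = 1/(2886052 + 1440) = 1/2887492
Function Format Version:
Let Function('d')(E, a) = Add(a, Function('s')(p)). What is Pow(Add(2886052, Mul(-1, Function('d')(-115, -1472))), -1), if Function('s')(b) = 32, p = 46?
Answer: Rational(1, 2887492) ≈ 3.4632e-7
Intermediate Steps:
Function('d')(E, a) = Add(32, a) (Function('d')(E, a) = Add(a, 32) = Add(32, a))
Pow(Add(2886052, Mul(-1, Function('d')(-115, -1472))), -1) = Pow(Add(2886052, Mul(-1, Add(32, -1472))), -1) = Pow(Add(2886052, Mul(-1, -1440)), -1) = Pow(Add(2886052, 1440), -1) = Pow(2887492, -1) = Rational(1, 2887492)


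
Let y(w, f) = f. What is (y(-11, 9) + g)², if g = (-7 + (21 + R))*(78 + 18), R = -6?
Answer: 603729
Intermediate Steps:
g = 768 (g = (-7 + (21 - 6))*(78 + 18) = (-7 + 15)*96 = 8*96 = 768)
(y(-11, 9) + g)² = (9 + 768)² = 777² = 603729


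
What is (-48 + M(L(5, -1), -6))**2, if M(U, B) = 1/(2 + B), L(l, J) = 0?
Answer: 37249/16 ≈ 2328.1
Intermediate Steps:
(-48 + M(L(5, -1), -6))**2 = (-48 + 1/(2 - 6))**2 = (-48 + 1/(-4))**2 = (-48 - 1/4)**2 = (-193/4)**2 = 37249/16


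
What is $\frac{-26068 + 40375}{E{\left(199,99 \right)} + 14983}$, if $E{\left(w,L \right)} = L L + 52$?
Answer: $\frac{14307}{24836} \approx 0.57606$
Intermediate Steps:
$E{\left(w,L \right)} = 52 + L^{2}$ ($E{\left(w,L \right)} = L^{2} + 52 = 52 + L^{2}$)
$\frac{-26068 + 40375}{E{\left(199,99 \right)} + 14983} = \frac{-26068 + 40375}{\left(52 + 99^{2}\right) + 14983} = \frac{14307}{\left(52 + 9801\right) + 14983} = \frac{14307}{9853 + 14983} = \frac{14307}{24836}$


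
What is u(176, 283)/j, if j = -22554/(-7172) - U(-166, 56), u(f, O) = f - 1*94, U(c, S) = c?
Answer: 294052/606553 ≈ 0.48479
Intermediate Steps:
u(f, O) = -94 + f (u(f, O) = f - 94 = -94 + f)
j = 606553/3586 (j = -22554/(-7172) - 1*(-166) = -22554*(-1/7172) + 166 = 11277/3586 + 166 = 606553/3586 ≈ 169.14)
u(176, 283)/j = (-94 + 176)/(606553/3586) = 82*(3586/606553) = 294052/606553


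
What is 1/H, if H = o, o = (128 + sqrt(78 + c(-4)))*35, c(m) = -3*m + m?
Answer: 64/285215 - sqrt(86)/570430 ≈ 0.00020813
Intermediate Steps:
c(m) = -2*m
o = 4480 + 35*sqrt(86) (o = (128 + sqrt(78 - 2*(-4)))*35 = (128 + sqrt(78 + 8))*35 = (128 + sqrt(86))*35 = 4480 + 35*sqrt(86) ≈ 4804.6)
H = 4480 + 35*sqrt(86) ≈ 4804.6
1/H = 1/(4480 + 35*sqrt(86))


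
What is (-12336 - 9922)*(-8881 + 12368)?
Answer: -77613646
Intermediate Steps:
(-12336 - 9922)*(-8881 + 12368) = -22258*3487 = -77613646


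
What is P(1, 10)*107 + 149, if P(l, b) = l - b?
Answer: -814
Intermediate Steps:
P(1, 10)*107 + 149 = (1 - 1*10)*107 + 149 = (1 - 10)*107 + 149 = -9*107 + 149 = -963 + 149 = -814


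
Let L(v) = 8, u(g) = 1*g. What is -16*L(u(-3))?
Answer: -128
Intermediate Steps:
u(g) = g
-16*L(u(-3)) = -16*8 = -128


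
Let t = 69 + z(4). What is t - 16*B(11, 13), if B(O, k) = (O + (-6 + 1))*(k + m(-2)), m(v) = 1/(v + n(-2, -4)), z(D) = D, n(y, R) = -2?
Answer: -1151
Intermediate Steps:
m(v) = 1/(-2 + v) (m(v) = 1/(v - 2) = 1/(-2 + v))
B(O, k) = (-5 + O)*(-¼ + k) (B(O, k) = (O + (-6 + 1))*(k + 1/(-2 - 2)) = (O - 5)*(k + 1/(-4)) = (-5 + O)*(k - ¼) = (-5 + O)*(-¼ + k))
t = 73 (t = 69 + 4 = 73)
t - 16*B(11, 13) = 73 - 16*(5/4 - 5*13 - ¼*11 + 11*13) = 73 - 16*(5/4 - 65 - 11/4 + 143) = 73 - 16*153/2 = 73 - 1224 = -1151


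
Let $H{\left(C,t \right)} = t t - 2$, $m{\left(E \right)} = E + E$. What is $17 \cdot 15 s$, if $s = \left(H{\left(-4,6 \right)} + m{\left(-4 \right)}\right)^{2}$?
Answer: $172380$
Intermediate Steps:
$m{\left(E \right)} = 2 E$
$H{\left(C,t \right)} = -2 + t^{2}$ ($H{\left(C,t \right)} = t^{2} - 2 = -2 + t^{2}$)
$s = 676$ ($s = \left(\left(-2 + 6^{2}\right) + 2 \left(-4\right)\right)^{2} = \left(\left(-2 + 36\right) - 8\right)^{2} = \left(34 - 8\right)^{2} = 26^{2} = 676$)
$17 \cdot 15 s = 17 \cdot 15 \cdot 676 = 255 \cdot 676 = 172380$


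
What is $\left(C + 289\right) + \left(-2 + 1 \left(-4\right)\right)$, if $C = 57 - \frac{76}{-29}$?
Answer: $\frac{9936}{29} \approx 342.62$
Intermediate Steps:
$C = \frac{1729}{29}$ ($C = 57 - - \frac{76}{29} = 57 + \frac{76}{29} = \frac{1729}{29} \approx 59.621$)
$\left(C + 289\right) + \left(-2 + 1 \left(-4\right)\right) = \left(\frac{1729}{29} + 289\right) + \left(-2 + 1 \left(-4\right)\right) = \frac{10110}{29} - 6 = \frac{9936}{29}$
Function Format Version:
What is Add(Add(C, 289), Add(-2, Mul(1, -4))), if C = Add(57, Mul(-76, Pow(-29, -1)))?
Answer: Rational(9936, 29) ≈ 342.62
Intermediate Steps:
C = Rational(1729, 29) (C = Add(57, Mul(-76, Rational(-1, 29))) = Add(57, Rational(76, 29)) = Rational(1729, 29) ≈ 59.621)
Add(Add(C, 289), Add(-2, Mul(1, -4))) = Add(Add(Rational(1729, 29), 289), Add(-2, Mul(1, -4))) = Add(Rational(10110, 29), Add(-2, -4)) = Add(Rational(10110, 29), -6) = Rational(9936, 29)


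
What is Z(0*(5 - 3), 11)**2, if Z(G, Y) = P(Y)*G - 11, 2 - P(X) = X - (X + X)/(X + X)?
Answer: 121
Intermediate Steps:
P(X) = 3 - X (P(X) = 2 - (X - (X + X)/(X + X)) = 2 - (X - 2*X/(2*X)) = 2 - (X - 2*X*1/(2*X)) = 2 - (X - 1*1) = 2 - (X - 1) = 2 - (-1 + X) = 2 + (1 - X) = 3 - X)
Z(G, Y) = -11 + G*(3 - Y) (Z(G, Y) = (3 - Y)*G - 11 = G*(3 - Y) - 11 = -11 + G*(3 - Y))
Z(0*(5 - 3), 11)**2 = (-11 - 0*(5 - 3)*(-3 + 11))**2 = (-11 - 1*0*2*8)**2 = (-11 - 1*0*8)**2 = (-11 + 0)**2 = (-11)**2 = 121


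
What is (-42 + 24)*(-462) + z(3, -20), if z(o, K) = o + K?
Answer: 8299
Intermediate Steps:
z(o, K) = K + o
(-42 + 24)*(-462) + z(3, -20) = (-42 + 24)*(-462) + (-20 + 3) = -18*(-462) - 17 = 8316 - 17 = 8299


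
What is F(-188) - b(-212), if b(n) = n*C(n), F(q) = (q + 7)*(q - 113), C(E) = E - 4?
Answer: 8689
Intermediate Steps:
C(E) = -4 + E
F(q) = (-113 + q)*(7 + q) (F(q) = (7 + q)*(-113 + q) = (-113 + q)*(7 + q))
b(n) = n*(-4 + n)
F(-188) - b(-212) = (-791 + (-188)² - 106*(-188)) - (-212)*(-4 - 212) = (-791 + 35344 + 19928) - (-212)*(-216) = 54481 - 1*45792 = 54481 - 45792 = 8689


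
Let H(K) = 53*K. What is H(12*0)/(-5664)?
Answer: 0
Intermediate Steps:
H(12*0)/(-5664) = (53*(12*0))/(-5664) = (53*0)*(-1/5664) = 0*(-1/5664) = 0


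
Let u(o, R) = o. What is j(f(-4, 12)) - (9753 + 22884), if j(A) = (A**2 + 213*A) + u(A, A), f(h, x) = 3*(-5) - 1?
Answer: -35805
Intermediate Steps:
f(h, x) = -16 (f(h, x) = -15 - 1 = -16)
j(A) = A**2 + 214*A (j(A) = (A**2 + 213*A) + A = A**2 + 214*A)
j(f(-4, 12)) - (9753 + 22884) = -16*(214 - 16) - (9753 + 22884) = -16*198 - 1*32637 = -3168 - 32637 = -35805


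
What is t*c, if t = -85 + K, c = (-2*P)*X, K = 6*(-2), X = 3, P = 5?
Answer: 2910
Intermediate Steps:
K = -12
c = -30 (c = -2*5*3 = -10*3 = -30)
t = -97 (t = -85 - 12 = -97)
t*c = -97*(-30) = 2910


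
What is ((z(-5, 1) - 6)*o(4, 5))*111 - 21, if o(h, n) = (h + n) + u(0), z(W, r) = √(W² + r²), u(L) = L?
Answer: -6015 + 999*√26 ≈ -921.08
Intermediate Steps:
o(h, n) = h + n (o(h, n) = (h + n) + 0 = h + n)
((z(-5, 1) - 6)*o(4, 5))*111 - 21 = ((√((-5)² + 1²) - 6)*(4 + 5))*111 - 21 = ((√(25 + 1) - 6)*9)*111 - 21 = ((√26 - 6)*9)*111 - 21 = ((-6 + √26)*9)*111 - 21 = (-54 + 9*√26)*111 - 21 = (-5994 + 999*√26) - 21 = -6015 + 999*√26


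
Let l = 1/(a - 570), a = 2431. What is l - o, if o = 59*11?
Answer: -1207788/1861 ≈ -649.00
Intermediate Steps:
l = 1/1861 (l = 1/(2431 - 570) = 1/1861 ≈ 0.00053735)
o = 649
l - o = 1/1861 - 1*649 = 1/1861 - 649 = -1207788/1861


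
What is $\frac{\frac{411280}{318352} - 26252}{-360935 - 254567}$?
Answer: $\frac{522310339}{12246643294} \approx 0.042649$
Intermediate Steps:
$\frac{\frac{411280}{318352} - 26252}{-360935 - 254567} = \frac{411280 \cdot \frac{1}{318352} - 26252}{-615502} = \left(\frac{25705}{19897} - 26252\right) \left(- \frac{1}{615502}\right) = \left(- \frac{522310339}{19897}\right) \left(- \frac{1}{615502}\right) = \frac{522310339}{12246643294}$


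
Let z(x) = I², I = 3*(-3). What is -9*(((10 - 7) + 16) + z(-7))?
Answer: -900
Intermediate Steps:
I = -9
z(x) = 81 (z(x) = (-9)² = 81)
-9*(((10 - 7) + 16) + z(-7)) = -9*(((10 - 7) + 16) + 81) = -9*((3 + 16) + 81) = -9*(19 + 81) = -9*100 = -900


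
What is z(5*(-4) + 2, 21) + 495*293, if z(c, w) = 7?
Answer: 145042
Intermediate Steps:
z(5*(-4) + 2, 21) + 495*293 = 7 + 495*293 = 7 + 145035 = 145042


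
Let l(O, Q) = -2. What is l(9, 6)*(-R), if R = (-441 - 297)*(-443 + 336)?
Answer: 157932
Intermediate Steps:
R = 78966 (R = -738*(-107) = 78966)
l(9, 6)*(-R) = -(-2)*78966 = -2*(-78966) = 157932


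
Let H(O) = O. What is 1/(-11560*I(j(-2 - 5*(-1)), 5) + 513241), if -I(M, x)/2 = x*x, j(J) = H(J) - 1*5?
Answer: 1/1091241 ≈ 9.1639e-7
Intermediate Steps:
j(J) = -5 + J (j(J) = J - 1*5 = J - 5 = -5 + J)
I(M, x) = -2*x**2 (I(M, x) = -2*x*x = -2*x**2)
1/(-11560*I(j(-2 - 5*(-1)), 5) + 513241) = 1/(-(-23120)*5**2 + 513241) = 1/(-(-23120)*25 + 513241) = 1/(-11560*(-50) + 513241) = 1/(578000 + 513241) = 1/1091241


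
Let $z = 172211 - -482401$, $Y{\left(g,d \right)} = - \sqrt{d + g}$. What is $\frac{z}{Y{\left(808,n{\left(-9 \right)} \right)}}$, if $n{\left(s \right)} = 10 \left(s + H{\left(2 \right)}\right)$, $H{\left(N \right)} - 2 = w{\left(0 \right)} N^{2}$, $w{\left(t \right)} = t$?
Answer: $- \frac{109102 \sqrt{82}}{41} \approx -24097.0$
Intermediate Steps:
$H{\left(N \right)} = 2$ ($H{\left(N \right)} = 2 + 0 N^{2} = 2 + 0 = 2$)
$n{\left(s \right)} = 20 + 10 s$ ($n{\left(s \right)} = 10 \left(s + 2\right) = 10 \left(2 + s\right) = 20 + 10 s$)
$z = 654612$ ($z = 172211 + 482401 = 654612$)
$\frac{z}{Y{\left(808,n{\left(-9 \right)} \right)}} = \frac{654612}{\left(-1\right) \sqrt{\left(20 + 10 \left(-9\right)\right) + 808}} = \frac{654612}{\left(-1\right) \sqrt{\left(20 - 90\right) + 808}} = \frac{654612}{\left(-1\right) \sqrt{-70 + 808}} = \frac{654612}{\left(-1\right) \sqrt{738}} = \frac{654612}{\left(-1\right) 3 \sqrt{82}} = \frac{654612}{\left(-3\right) \sqrt{82}} = 654612 \left(- \frac{\sqrt{82}}{246}\right) = - \frac{109102 \sqrt{82}}{41}$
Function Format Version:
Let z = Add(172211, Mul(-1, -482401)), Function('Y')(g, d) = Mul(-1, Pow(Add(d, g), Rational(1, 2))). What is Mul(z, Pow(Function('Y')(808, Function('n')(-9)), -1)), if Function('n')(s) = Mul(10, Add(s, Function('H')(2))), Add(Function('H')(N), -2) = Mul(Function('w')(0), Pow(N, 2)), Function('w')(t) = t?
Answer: Mul(Rational(-109102, 41), Pow(82, Rational(1, 2))) ≈ -24097.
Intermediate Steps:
Function('H')(N) = 2 (Function('H')(N) = Add(2, Mul(0, Pow(N, 2))) = Add(2, 0) = 2)
Function('n')(s) = Add(20, Mul(10, s)) (Function('n')(s) = Mul(10, Add(s, 2)) = Mul(10, Add(2, s)) = Add(20, Mul(10, s)))
z = 654612 (z = Add(172211, 482401) = 654612)
Mul(z, Pow(Function('Y')(808, Function('n')(-9)), -1)) = Mul(654612, Pow(Mul(-1, Pow(Add(Add(20, Mul(10, -9)), 808), Rational(1, 2))), -1)) = Mul(654612, Pow(Mul(-1, Pow(Add(Add(20, -90), 808), Rational(1, 2))), -1)) = Mul(654612, Pow(Mul(-1, Pow(Add(-70, 808), Rational(1, 2))), -1)) = Mul(654612, Pow(Mul(-1, Pow(738, Rational(1, 2))), -1)) = Mul(654612, Pow(Mul(-1, Mul(3, Pow(82, Rational(1, 2)))), -1)) = Mul(654612, Pow(Mul(-3, Pow(82, Rational(1, 2))), -1)) = Mul(654612, Mul(Rational(-1, 246), Pow(82, Rational(1, 2)))) = Mul(Rational(-109102, 41), Pow(82, Rational(1, 2)))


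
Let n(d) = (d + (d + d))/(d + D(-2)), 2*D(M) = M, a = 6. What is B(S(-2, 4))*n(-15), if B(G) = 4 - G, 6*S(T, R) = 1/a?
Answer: 715/64 ≈ 11.172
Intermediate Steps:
D(M) = M/2
S(T, R) = 1/36 (S(T, R) = (⅙)/6 = (⅙)*(⅙) = 1/36)
n(d) = 3*d/(-1 + d) (n(d) = (d + (d + d))/(d + (½)*(-2)) = (d + 2*d)/(d - 1) = (3*d)/(-1 + d) = 3*d/(-1 + d))
B(S(-2, 4))*n(-15) = (4 - 1*1/36)*(3*(-15)/(-1 - 15)) = (4 - 1/36)*(3*(-15)/(-16)) = 143*(3*(-15)*(-1/16))/36 = (143/36)*(45/16) = 715/64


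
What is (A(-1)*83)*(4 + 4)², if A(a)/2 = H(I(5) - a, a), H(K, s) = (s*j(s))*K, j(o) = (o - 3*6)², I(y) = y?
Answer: -23011584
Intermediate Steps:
j(o) = (-18 + o)² (j(o) = (o - 18)² = (-18 + o)²)
H(K, s) = K*s*(-18 + s)² (H(K, s) = (s*(-18 + s)²)*K = K*s*(-18 + s)²)
A(a) = 2*a*(-18 + a)²*(5 - a) (A(a) = 2*((5 - a)*a*(-18 + a)²) = 2*(a*(-18 + a)²*(5 - a)) = 2*a*(-18 + a)²*(5 - a))
(A(-1)*83)*(4 + 4)² = (-2*(-1)*(-18 - 1)²*(-5 - 1)*83)*(4 + 4)² = (-2*(-1)*(-19)²*(-6)*83)*8² = (-2*(-1)*361*(-6)*83)*64 = -4332*83*64 = -359556*64 = -23011584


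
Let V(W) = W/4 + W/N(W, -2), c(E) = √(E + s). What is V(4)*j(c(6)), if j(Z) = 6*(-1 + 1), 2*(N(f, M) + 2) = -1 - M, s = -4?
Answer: 0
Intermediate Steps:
c(E) = √(-4 + E) (c(E) = √(E - 4) = √(-4 + E))
N(f, M) = -5/2 - M/2 (N(f, M) = -2 + (-1 - M)/2 = -2 + (-½ - M/2) = -5/2 - M/2)
V(W) = -5*W/12 (V(W) = W/4 + W/(-5/2 - ½*(-2)) = W*(¼) + W/(-5/2 + 1) = W/4 + W/(-3/2) = W/4 + W*(-⅔) = W/4 - 2*W/3 = -5*W/12)
j(Z) = 0 (j(Z) = 6*0 = 0)
V(4)*j(c(6)) = -5/12*4*0 = -5/3*0 = 0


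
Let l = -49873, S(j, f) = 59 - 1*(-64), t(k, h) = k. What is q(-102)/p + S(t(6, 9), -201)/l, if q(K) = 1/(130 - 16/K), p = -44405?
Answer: -36258071493/14700584930470 ≈ -0.0024664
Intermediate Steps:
S(j, f) = 123 (S(j, f) = 59 + 64 = 123)
q(-102)/p + S(t(6, 9), -201)/l = ((½)*(-102)/(-8 + 65*(-102)))/(-44405) + 123/(-49873) = ((½)*(-102)/(-8 - 6630))*(-1/44405) + 123*(-1/49873) = ((½)*(-102)/(-6638))*(-1/44405) - 123/49873 = ((½)*(-102)*(-1/6638))*(-1/44405) - 123/49873 = (51/6638)*(-1/44405) - 123/49873 = -51/294760390 - 123/49873 = -36258071493/14700584930470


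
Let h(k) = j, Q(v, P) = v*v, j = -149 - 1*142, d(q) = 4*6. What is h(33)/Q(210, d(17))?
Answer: -97/14700 ≈ -0.0065986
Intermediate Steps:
d(q) = 24
j = -291 (j = -149 - 142 = -291)
Q(v, P) = v²
h(k) = -291
h(33)/Q(210, d(17)) = -291/(210²) = -291/44100 = -291*1/44100 = -97/14700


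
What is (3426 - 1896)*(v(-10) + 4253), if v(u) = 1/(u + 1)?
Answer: 6506920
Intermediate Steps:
v(u) = 1/(1 + u)
(3426 - 1896)*(v(-10) + 4253) = (3426 - 1896)*(1/(1 - 10) + 4253) = 1530*(1/(-9) + 4253) = 1530*(-⅑ + 4253) = 1530*(38276/9) = 6506920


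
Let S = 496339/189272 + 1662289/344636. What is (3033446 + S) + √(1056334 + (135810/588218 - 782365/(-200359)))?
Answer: 49468000349313411/16307486248 + √3668067329425559413232631854/58927385131 ≈ 3.0345e+6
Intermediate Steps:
S = 121420262803/16307486248 (S = 496339*(1/189272) + 1662289*(1/344636) = 496339/189272 + 1662289/344636 = 121420262803/16307486248 ≈ 7.4457)
(3033446 + S) + √(1056334 + (135810/588218 - 782365/(-200359))) = (3033446 + 121420262803/16307486248) + √(1056334 + (135810/588218 - 782365/(-200359))) = 49468000349313411/16307486248 + √(1056334 + (135810*(1/588218) - 782365*(-1/200359))) = 49468000349313411/16307486248 + √(1056334 + (67905/294109 + 782365/200359)) = 49468000349313411/16307486248 + √(1056334 + 243705965680/58927385131) = 49468000349313411/16307486248 + √(62247244150935434/58927385131) = 49468000349313411/16307486248 + √3668067329425559413232631854/58927385131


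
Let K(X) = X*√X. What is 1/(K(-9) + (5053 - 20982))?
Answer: -15929/253733770 + 27*I/253733770 ≈ -6.2778e-5 + 1.0641e-7*I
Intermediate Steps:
K(X) = X^(3/2)
1/(K(-9) + (5053 - 20982)) = 1/((-9)^(3/2) + (5053 - 20982)) = 1/(-27*I - 15929) = 1/(-15929 - 27*I) = (-15929 + 27*I)/253733770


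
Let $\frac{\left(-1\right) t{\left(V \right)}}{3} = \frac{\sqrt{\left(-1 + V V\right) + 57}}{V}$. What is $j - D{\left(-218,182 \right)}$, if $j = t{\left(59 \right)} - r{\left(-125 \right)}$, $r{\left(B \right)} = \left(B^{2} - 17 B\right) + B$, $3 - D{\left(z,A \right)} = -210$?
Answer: $-17838 - \frac{9 \sqrt{393}}{59} \approx -17841.0$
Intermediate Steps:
$D{\left(z,A \right)} = 213$ ($D{\left(z,A \right)} = 3 - -210 = 3 + 210 = 213$)
$r{\left(B \right)} = B^{2} - 16 B$
$t{\left(V \right)} = - \frac{3 \sqrt{56 + V^{2}}}{V}$ ($t{\left(V \right)} = - 3 \frac{\sqrt{\left(-1 + V V\right) + 57}}{V} = - 3 \frac{\sqrt{\left(-1 + V^{2}\right) + 57}}{V} = - 3 \frac{\sqrt{56 + V^{2}}}{V} = - \frac{3 \sqrt{56 + V^{2}}}{V}$)
$j = -17625 - \frac{9 \sqrt{393}}{59}$ ($j = - \frac{3 \sqrt{56 + 59^{2}}}{59} - - 125 \left(-16 - 125\right) = \left(-3\right) \frac{1}{59} \sqrt{56 + 3481} - \left(-125\right) \left(-141\right) = \left(-3\right) \frac{1}{59} \sqrt{3537} - 17625 = \left(-3\right) \frac{1}{59} \cdot 3 \sqrt{393} - 17625 = - \frac{9 \sqrt{393}}{59} - 17625 = -17625 - \frac{9 \sqrt{393}}{59} \approx -17628.0$)
$j - D{\left(-218,182 \right)} = \left(-17625 - \frac{9 \sqrt{393}}{59}\right) - 213 = -17838 - \frac{9 \sqrt{393}}{59}$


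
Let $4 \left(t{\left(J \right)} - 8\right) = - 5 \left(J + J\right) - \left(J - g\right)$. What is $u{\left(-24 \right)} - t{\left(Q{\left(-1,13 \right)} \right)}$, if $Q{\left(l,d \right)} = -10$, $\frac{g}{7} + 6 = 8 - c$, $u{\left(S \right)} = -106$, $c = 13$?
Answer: $- \frac{489}{4} \approx -122.25$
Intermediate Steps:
$g = -77$ ($g = -42 + 7 \left(8 - 13\right) = -42 + 7 \left(-5\right) = -42 - 35 = -77$)
$t{\left(J \right)} = - \frac{45}{4} - \frac{11 J}{4}$ ($t{\left(J \right)} = 8 + \frac{- 5 \left(J + J\right) - \left(77 + J\right)}{4} = 8 + \frac{- 5 \cdot 2 J - \left(77 + J\right)}{4} = 8 + \frac{- 10 J - \left(77 + J\right)}{4} = 8 + \frac{-77 - 11 J}{4} = 8 - \left(\frac{77}{4} + \frac{11 J}{4}\right) = - \frac{45}{4} - \frac{11 J}{4}$)
$u{\left(-24 \right)} - t{\left(Q{\left(-1,13 \right)} \right)} = -106 - \left(- \frac{45}{4} - - \frac{55}{2}\right) = -106 - \left(- \frac{45}{4} + \frac{55}{2}\right) = -106 - \frac{65}{4} = - \frac{489}{4}$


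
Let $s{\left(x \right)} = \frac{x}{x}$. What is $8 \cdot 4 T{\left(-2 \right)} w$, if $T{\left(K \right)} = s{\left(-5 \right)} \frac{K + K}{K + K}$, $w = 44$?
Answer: $1408$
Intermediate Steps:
$s{\left(x \right)} = 1$
$T{\left(K \right)} = 1$ ($T{\left(K \right)} = 1 \frac{K + K}{K + K} = 1 \frac{2 K}{2 K} = 1 \cdot 2 K \frac{1}{2 K} = 1 \cdot 1 = 1$)
$8 \cdot 4 T{\left(-2 \right)} w = 8 \cdot 4 \cdot 1 \cdot 44 = 32 \cdot 1 \cdot 44 = 32 \cdot 44 = 1408$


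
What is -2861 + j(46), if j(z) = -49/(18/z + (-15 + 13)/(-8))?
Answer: -173307/59 ≈ -2937.4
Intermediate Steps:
j(z) = -49/(¼ + 18/z) (j(z) = -49/(18/z - 2*(-⅛)) = -49/(18/z + ¼) = -49/(¼ + 18/z))
-2861 + j(46) = -2861 - 196*46/(72 + 46) = -2861 - 196*46/118 = -2861 - 196*46*1/118 = -2861 - 4508/59 = -173307/59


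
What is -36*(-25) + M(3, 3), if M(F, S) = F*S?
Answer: 909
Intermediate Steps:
-36*(-25) + M(3, 3) = -36*(-25) + 3*3 = 900 + 9 = 909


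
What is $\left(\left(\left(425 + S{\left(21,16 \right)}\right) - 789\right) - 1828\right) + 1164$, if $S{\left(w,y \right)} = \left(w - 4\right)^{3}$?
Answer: $3885$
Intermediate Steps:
$S{\left(w,y \right)} = \left(-4 + w\right)^{3}$
$\left(\left(\left(425 + S{\left(21,16 \right)}\right) - 789\right) - 1828\right) + 1164 = \left(\left(\left(425 + \left(-4 + 21\right)^{3}\right) - 789\right) - 1828\right) + 1164 = \left(\left(\left(425 + 17^{3}\right) - 789\right) - 1828\right) + 1164 = \left(\left(\left(425 + 4913\right) - 789\right) - 1828\right) + 1164 = \left(\left(5338 - 789\right) - 1828\right) + 1164 = \left(4549 - 1828\right) + 1164 = 2721 + 1164 = 3885$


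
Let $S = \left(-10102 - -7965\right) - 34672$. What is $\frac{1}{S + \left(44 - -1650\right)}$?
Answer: $- \frac{1}{35115} \approx -2.8478 \cdot 10^{-5}$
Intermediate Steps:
$S = -36809$ ($S = \left(-10102 + 7965\right) - 34672 = -2137 - 34672 = -36809$)
$\frac{1}{S + \left(44 - -1650\right)} = \frac{1}{-36809 + \left(44 - -1650\right)} = \frac{1}{-36809 + \left(44 + 1650\right)} = \frac{1}{-36809 + 1694} = \frac{1}{-35115} = - \frac{1}{35115}$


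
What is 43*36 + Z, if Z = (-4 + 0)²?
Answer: 1564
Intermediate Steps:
Z = 16 (Z = (-4)² = 16)
43*36 + Z = 43*36 + 16 = 1548 + 16 = 1564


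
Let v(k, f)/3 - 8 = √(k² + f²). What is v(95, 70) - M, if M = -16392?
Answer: 16416 + 15*√557 ≈ 16770.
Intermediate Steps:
v(k, f) = 24 + 3*√(f² + k²) (v(k, f) = 24 + 3*√(k² + f²) = 24 + 3*√(f² + k²))
v(95, 70) - M = (24 + 3*√(70² + 95²)) - 1*(-16392) = (24 + 3*√(4900 + 9025)) + 16392 = (24 + 3*√13925) + 16392 = (24 + 3*(5*√557)) + 16392 = (24 + 15*√557) + 16392 = 16416 + 15*√557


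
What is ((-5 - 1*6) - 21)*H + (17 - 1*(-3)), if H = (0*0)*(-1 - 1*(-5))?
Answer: 20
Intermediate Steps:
H = 0 (H = 0*(-1 + 5) = 0*4 = 0)
((-5 - 1*6) - 21)*H + (17 - 1*(-3)) = ((-5 - 1*6) - 21)*0 + (17 - 1*(-3)) = ((-5 - 6) - 21)*0 + (17 + 3) = (-11 - 21)*0 + 20 = -32*0 + 20 = 0 + 20 = 20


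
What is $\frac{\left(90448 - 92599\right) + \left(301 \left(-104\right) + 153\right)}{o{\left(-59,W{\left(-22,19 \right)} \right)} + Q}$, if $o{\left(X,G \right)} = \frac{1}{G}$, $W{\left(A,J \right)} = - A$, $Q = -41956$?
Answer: $\frac{732644}{923031} \approx 0.79374$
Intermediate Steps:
$\frac{\left(90448 - 92599\right) + \left(301 \left(-104\right) + 153\right)}{o{\left(-59,W{\left(-22,19 \right)} \right)} + Q} = \frac{\left(90448 - 92599\right) + \left(301 \left(-104\right) + 153\right)}{\frac{1}{\left(-1\right) \left(-22\right)} - 41956} = \frac{\left(90448 - 92599\right) + \left(-31304 + 153\right)}{\frac{1}{22} - 41956} = \frac{-2151 - 31151}{\frac{1}{22} - 41956} = - \frac{33302}{- \frac{923031}{22}} = \left(-33302\right) \left(- \frac{22}{923031}\right) = \frac{732644}{923031}$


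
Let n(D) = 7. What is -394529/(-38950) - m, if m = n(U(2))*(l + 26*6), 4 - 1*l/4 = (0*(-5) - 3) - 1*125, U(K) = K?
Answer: -186098071/38950 ≈ -4777.9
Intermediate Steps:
l = 528 (l = 16 - 4*((0*(-5) - 3) - 1*125) = 16 - 4*((0 - 3) - 125) = 16 - 4*(-3 - 125) = 16 - 4*(-128) = 16 + 512 = 528)
m = 4788 (m = 7*(528 + 26*6) = 7*(528 + 156) = 7*684 = 4788)
-394529/(-38950) - m = -394529/(-38950) - 1*4788 = -394529*(-1/38950) - 4788 = 394529/38950 - 4788 = -186098071/38950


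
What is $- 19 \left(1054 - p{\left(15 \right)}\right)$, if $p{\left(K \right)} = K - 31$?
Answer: $-20330$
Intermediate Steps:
$p{\left(K \right)} = -31 + K$
$- 19 \left(1054 - p{\left(15 \right)}\right) = - 19 \left(1054 - \left(-31 + 15\right)\right) = - 19 \left(1054 - -16\right) = - 19 \left(1054 + 16\right) = \left(-19\right) 1070 = -20330$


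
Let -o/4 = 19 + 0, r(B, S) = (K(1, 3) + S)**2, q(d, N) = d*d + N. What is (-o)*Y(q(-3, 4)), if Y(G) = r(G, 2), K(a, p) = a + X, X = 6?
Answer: 6156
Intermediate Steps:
q(d, N) = N + d**2 (q(d, N) = d**2 + N = N + d**2)
K(a, p) = 6 + a (K(a, p) = a + 6 = 6 + a)
r(B, S) = (7 + S)**2 (r(B, S) = ((6 + 1) + S)**2 = (7 + S)**2)
o = -76 (o = -4*(19 + 0) = -4*19 = -76)
Y(G) = 81 (Y(G) = (7 + 2)**2 = 9**2 = 81)
(-o)*Y(q(-3, 4)) = -1*(-76)*81 = 76*81 = 6156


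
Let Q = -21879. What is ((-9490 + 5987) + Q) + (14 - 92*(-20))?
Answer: -23528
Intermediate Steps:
((-9490 + 5987) + Q) + (14 - 92*(-20)) = ((-9490 + 5987) - 21879) + (14 - 92*(-20)) = (-3503 - 21879) + (14 + 1840) = -25382 + 1854 = -23528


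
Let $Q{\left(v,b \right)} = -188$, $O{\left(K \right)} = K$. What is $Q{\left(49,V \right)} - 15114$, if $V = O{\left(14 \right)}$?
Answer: $-15302$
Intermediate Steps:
$V = 14$
$Q{\left(49,V \right)} - 15114 = -188 - 15114 = -15302$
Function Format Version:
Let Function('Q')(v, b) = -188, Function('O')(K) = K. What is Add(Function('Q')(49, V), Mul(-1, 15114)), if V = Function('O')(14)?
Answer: -15302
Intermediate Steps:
V = 14
Add(Function('Q')(49, V), Mul(-1, 15114)) = Add(-188, Mul(-1, 15114)) = Add(-188, -15114) = -15302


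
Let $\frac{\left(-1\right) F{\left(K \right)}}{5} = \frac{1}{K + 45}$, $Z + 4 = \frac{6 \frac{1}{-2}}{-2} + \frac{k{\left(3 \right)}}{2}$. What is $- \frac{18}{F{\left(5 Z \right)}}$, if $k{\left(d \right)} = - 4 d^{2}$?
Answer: $-207$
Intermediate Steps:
$Z = - \frac{41}{2}$ ($Z = -4 + \left(\frac{6 \frac{1}{-2}}{-2} + \frac{\left(-4\right) 3^{2}}{2}\right) = -4 + \left(6 \left(- \frac{1}{2}\right) \left(- \frac{1}{2}\right) + \left(-4\right) 9 \cdot \frac{1}{2}\right) = -4 - \frac{33}{2} = - \frac{41}{2} \approx -20.5$)
$F{\left(K \right)} = - \frac{5}{45 + K}$ ($F{\left(K \right)} = - \frac{5}{K + 45} = - \frac{5}{45 + K}$)
$- \frac{18}{F{\left(5 Z \right)}} = - \frac{18}{\left(-5\right) \frac{1}{45 + 5 \left(- \frac{41}{2}\right)}} = - \frac{18}{\left(-5\right) \frac{1}{45 - \frac{205}{2}}} = - \frac{18}{\left(-5\right) \frac{1}{- \frac{115}{2}}} = - \frac{18}{\left(-5\right) \left(- \frac{2}{115}\right)} = - \frac{18}{\frac{2}{23}} = \left(-18\right) \frac{23}{2} = -207$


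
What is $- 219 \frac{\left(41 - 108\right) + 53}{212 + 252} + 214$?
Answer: $\frac{51181}{232} \approx 220.61$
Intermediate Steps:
$- 219 \frac{\left(41 - 108\right) + 53}{212 + 252} + 214 = - 219 \frac{\left(41 - 108\right) + 53}{464} + 214 = - 219 \left(-67 + 53\right) \frac{1}{464} + 214 = - 219 \left(\left(-14\right) \frac{1}{464}\right) + 214 = \left(-219\right) \left(- \frac{7}{232}\right) + 214 = \frac{1533}{232} + 214 = \frac{51181}{232}$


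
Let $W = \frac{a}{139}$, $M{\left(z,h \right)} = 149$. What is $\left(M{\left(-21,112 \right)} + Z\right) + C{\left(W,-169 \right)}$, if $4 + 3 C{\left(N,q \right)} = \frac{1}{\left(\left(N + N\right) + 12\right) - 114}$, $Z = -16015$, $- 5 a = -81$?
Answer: $- \frac{3366794951}{212184} \approx -15867.0$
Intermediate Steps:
$a = \frac{81}{5}$ ($a = \left(- \frac{1}{5}\right) \left(-81\right) = \frac{81}{5} \approx 16.2$)
$W = \frac{81}{695}$ ($W = \frac{81}{5 \cdot 139} = \frac{81}{5} \cdot \frac{1}{139} = \frac{81}{695} \approx 0.11655$)
$C{\left(N,q \right)} = - \frac{4}{3} + \frac{1}{3 \left(-102 + 2 N\right)}$ ($C{\left(N,q \right)} = - \frac{4}{3} + \frac{1}{3 \left(\left(\left(N + N\right) + 12\right) - 114\right)} = - \frac{4}{3} + \frac{1}{3 \left(\left(2 N + 12\right) - 114\right)} = - \frac{4}{3} + \frac{1}{3 \left(\left(12 + 2 N\right) - 114\right)} = - \frac{4}{3} + \frac{1}{3 \left(-102 + 2 N\right)}$)
$\left(M{\left(-21,112 \right)} + Z\right) + C{\left(W,-169 \right)} = \left(149 - 16015\right) + \frac{409 - \frac{648}{695}}{6 \left(-51 + \frac{81}{695}\right)} = -15866 + \frac{409 - \frac{648}{695}}{6 \left(- \frac{35364}{695}\right)} = -15866 + \frac{1}{6} \left(- \frac{695}{35364}\right) \frac{283607}{695} = -15866 - \frac{283607}{212184} = - \frac{3366794951}{212184}$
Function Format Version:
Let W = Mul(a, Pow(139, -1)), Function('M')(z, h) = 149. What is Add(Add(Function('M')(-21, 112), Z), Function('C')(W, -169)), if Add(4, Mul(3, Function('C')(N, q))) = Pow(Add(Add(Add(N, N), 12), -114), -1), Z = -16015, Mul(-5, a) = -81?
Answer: Rational(-3366794951, 212184) ≈ -15867.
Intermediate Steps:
a = Rational(81, 5) (a = Mul(Rational(-1, 5), -81) = Rational(81, 5) ≈ 16.200)
W = Rational(81, 695) (W = Mul(Rational(81, 5), Pow(139, -1)) = Mul(Rational(81, 5), Rational(1, 139)) = Rational(81, 695) ≈ 0.11655)
Function('C')(N, q) = Add(Rational(-4, 3), Mul(Rational(1, 3), Pow(Add(-102, Mul(2, N)), -1))) (Function('C')(N, q) = Add(Rational(-4, 3), Mul(Rational(1, 3), Pow(Add(Add(Add(N, N), 12), -114), -1))) = Add(Rational(-4, 3), Mul(Rational(1, 3), Pow(Add(Add(Mul(2, N), 12), -114), -1))) = Add(Rational(-4, 3), Mul(Rational(1, 3), Pow(Add(Add(12, Mul(2, N)), -114), -1))) = Add(Rational(-4, 3), Mul(Rational(1, 3), Pow(Add(-102, Mul(2, N)), -1))))
Add(Add(Function('M')(-21, 112), Z), Function('C')(W, -169)) = Add(Add(149, -16015), Mul(Rational(1, 6), Pow(Add(-51, Rational(81, 695)), -1), Add(409, Mul(-8, Rational(81, 695))))) = Add(-15866, Mul(Rational(1, 6), Pow(Rational(-35364, 695), -1), Add(409, Rational(-648, 695)))) = Add(-15866, Mul(Rational(1, 6), Rational(-695, 35364), Rational(283607, 695))) = Add(-15866, Rational(-283607, 212184)) = Rational(-3366794951, 212184)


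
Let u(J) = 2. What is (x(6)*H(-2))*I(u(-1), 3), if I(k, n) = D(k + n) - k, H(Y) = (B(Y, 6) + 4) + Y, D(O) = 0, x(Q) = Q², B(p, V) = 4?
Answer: -432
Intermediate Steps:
H(Y) = 8 + Y (H(Y) = (4 + 4) + Y = 8 + Y)
I(k, n) = -k (I(k, n) = 0 - k = -k)
(x(6)*H(-2))*I(u(-1), 3) = (6²*(8 - 2))*(-1*2) = (36*6)*(-2) = 216*(-2) = -432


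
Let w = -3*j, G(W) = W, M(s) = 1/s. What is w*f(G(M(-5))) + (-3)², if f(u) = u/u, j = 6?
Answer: -9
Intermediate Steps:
f(u) = 1
w = -18 (w = -3*6 = -18)
w*f(G(M(-5))) + (-3)² = -18*1 + (-3)² = -18 + 9 = -9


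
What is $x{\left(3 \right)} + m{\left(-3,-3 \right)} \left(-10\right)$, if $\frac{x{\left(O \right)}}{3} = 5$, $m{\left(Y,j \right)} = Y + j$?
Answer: $75$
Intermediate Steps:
$x{\left(O \right)} = 15$ ($x{\left(O \right)} = 3 \cdot 5 = 15$)
$x{\left(3 \right)} + m{\left(-3,-3 \right)} \left(-10\right) = 15 + \left(-3 - 3\right) \left(-10\right) = 15 - -60 = 15 + 60 = 75$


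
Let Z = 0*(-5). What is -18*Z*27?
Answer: 0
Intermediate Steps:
Z = 0
-18*Z*27 = -18*0*27 = 0*27 = 0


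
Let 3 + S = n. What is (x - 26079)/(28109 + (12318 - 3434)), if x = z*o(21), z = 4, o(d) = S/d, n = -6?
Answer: -60855/86317 ≈ -0.70502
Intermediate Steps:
S = -9 (S = -3 - 6 = -9)
o(d) = -9/d
x = -12/7 (x = 4*(-9/21) = 4*(-9*1/21) = 4*(-3/7) = -12/7 ≈ -1.7143)
(x - 26079)/(28109 + (12318 - 3434)) = (-12/7 - 26079)/(28109 + (12318 - 3434)) = -182565/(7*(28109 + 8884)) = -182565/7/36993 = -182565/7*1/36993 = -60855/86317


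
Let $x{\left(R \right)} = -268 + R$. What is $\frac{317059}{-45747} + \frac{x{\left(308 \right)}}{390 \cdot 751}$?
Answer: $- \frac{238106617}{34355997} \approx -6.9306$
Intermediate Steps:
$\frac{317059}{-45747} + \frac{x{\left(308 \right)}}{390 \cdot 751} = \frac{317059}{-45747} + \frac{-268 + 308}{390 \cdot 751} = 317059 \left(- \frac{1}{45747}\right) + \frac{40}{292890} = - \frac{317059}{45747} + 40 \cdot \frac{1}{292890} = - \frac{317059}{45747} + \frac{4}{29289} = - \frac{238106617}{34355997}$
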